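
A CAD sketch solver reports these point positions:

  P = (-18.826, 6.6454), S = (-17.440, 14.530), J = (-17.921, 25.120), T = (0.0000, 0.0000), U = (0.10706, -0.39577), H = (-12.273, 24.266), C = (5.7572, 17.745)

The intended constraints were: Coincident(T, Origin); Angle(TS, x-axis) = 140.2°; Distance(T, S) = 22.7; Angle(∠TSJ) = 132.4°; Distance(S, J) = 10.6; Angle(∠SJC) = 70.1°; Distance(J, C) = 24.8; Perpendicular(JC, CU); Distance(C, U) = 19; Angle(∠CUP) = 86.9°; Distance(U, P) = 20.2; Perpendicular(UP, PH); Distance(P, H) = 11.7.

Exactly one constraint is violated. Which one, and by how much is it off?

Distance(P, H) = 11.7 — off by 7.10.

T = (0.00, 0.00) ✓; TS at 140.2° ✓; |TS| = 22.70 ✓; ∠TSJ = 132.4° ✓; |SJ| = 10.60 ✓; ∠SJC = 70.10° ✓; |JC| = 24.80 ✓; ∠(JC, CU) = 90.00° ✓; |CU| = 19.00 ✓; ∠CUP = 86.90° ✓; |UP| = 20.20 ✓; ∠(UP, PH) = 90.00° ✓; |PH| = 18.80 ✗.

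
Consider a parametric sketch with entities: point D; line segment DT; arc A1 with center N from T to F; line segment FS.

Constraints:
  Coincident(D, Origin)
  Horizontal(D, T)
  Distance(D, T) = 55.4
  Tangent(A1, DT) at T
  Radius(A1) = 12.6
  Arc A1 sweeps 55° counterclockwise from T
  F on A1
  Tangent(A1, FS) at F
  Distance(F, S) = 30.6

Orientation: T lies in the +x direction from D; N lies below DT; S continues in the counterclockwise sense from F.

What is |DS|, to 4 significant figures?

41.04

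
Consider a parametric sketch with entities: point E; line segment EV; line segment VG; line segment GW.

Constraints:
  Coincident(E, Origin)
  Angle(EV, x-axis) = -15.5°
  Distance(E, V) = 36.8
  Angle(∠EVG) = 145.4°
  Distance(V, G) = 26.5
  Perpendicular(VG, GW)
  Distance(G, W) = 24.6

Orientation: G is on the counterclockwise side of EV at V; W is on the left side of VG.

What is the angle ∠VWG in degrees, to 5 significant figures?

47.129°

∠EVG = 145.4°, so VG runs at -15.5° + (180° − 145.4°) = 19.100° from the x-axis; with |VG| = 26.5, G = V + 26.5·(cos 19.100°, sin 19.100°) = (60.503, -1.1631). The perpendicularity gives GW at right angles to VG; with |GW| = 24.6 on the left of VG, W = G + 24.6·(-0.32722, 0.94495) = (52.453, 22.083). Then cos ∠VWG = WV·WG / (|WV||WG|), giving 47.129°.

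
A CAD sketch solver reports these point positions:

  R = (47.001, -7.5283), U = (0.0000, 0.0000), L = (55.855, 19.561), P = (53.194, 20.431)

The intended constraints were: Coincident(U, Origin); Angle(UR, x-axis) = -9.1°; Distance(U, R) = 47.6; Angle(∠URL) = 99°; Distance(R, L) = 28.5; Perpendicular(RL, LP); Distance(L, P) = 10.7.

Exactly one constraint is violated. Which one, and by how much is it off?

Distance(L, P) = 10.7 — off by 7.90.

U = (0.00, 0.00) ✓; UR at -9.100° ✓; |UR| = 47.60 ✓; ∠URL = 99.00° ✓; |RL| = 28.50 ✓; ∠(RL, LP) = 89.99° ✓; |LP| = 2.800 ✗.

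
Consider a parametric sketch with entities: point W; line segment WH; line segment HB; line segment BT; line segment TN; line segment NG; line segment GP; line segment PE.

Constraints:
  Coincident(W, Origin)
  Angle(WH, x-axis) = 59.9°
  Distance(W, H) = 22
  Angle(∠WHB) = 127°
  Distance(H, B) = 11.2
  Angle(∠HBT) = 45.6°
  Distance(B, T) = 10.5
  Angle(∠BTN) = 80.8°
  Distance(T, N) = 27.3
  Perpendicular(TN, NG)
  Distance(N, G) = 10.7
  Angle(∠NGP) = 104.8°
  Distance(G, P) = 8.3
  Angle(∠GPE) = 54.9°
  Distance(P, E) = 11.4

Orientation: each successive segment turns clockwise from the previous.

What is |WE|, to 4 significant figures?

30.45

∠NGP = 104.8° gives GP at -31.90° from the x-axis; with |GP| = 8.3, P = (11.87, 34.87). ∠GPE = 54.9° gives PE at -157.0° from the x-axis; with |PE| = 11.4, E = (1.377, 30.41). Then |WE| = |E − W| = 30.45.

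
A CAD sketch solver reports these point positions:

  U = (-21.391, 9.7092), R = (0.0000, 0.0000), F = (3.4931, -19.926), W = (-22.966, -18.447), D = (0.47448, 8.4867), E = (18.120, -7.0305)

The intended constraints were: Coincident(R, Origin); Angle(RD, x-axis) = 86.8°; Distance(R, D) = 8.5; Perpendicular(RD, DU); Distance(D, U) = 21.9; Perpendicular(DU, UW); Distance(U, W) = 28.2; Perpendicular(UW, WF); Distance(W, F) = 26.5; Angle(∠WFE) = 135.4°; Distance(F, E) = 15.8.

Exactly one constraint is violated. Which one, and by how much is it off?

Distance(F, E) = 15.8 — off by 3.70.

R = (0.00, 0.00) ✓; RD at 86.80° ✓; |RD| = 8.500 ✓; ∠(RD, DU) = 90.00° ✓; |DU| = 21.90 ✓; ∠(DU, UW) = 90.00° ✓; |UW| = 28.20 ✓; ∠(UW, WF) = 90.00° ✓; |WF| = 26.50 ✓; ∠WFE = 135.4° ✓; |FE| = 19.50 ✗.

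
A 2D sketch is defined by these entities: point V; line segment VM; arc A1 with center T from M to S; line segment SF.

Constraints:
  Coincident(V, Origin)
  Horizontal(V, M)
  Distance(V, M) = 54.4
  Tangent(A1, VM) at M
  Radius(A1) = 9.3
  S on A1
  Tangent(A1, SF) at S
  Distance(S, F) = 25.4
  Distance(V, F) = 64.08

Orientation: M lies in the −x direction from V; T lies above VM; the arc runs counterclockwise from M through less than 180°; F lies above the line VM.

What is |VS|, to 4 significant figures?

47.04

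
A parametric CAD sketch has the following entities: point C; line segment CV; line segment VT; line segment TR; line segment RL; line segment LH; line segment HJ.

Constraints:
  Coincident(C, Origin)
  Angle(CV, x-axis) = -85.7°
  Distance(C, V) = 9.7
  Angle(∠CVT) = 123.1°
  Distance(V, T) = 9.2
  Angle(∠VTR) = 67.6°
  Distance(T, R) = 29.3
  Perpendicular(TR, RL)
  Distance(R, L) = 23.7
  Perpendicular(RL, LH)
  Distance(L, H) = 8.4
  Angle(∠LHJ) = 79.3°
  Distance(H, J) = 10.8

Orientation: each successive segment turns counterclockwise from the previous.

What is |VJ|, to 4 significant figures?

19.93

C is at the origin; CV runs at -85.7° with length 9.7, so V = (0.7273, -9.673). ∠CVT = 123.1° gives VT at -28.80° from the x-axis; with |VT| = 9.2, T = (8.789, -14.10). ∠VTR = 67.6° gives TR at 83.60° from the x-axis; with |TR| = 29.3, R = (12.06, 15.01). TR is perpendicular to RL, so RL runs at 173.6°; with |RL| = 23.7, L = (-11.50, 17.65). RL ⟂ LH, so LH runs at -96.40°; with |LH| = 8.4, H = (-12.43, 9.307). ∠LHJ = 79.3° gives HJ at 4.300° from the x-axis; with |HJ| = 10.8, J = (-1.664, 10.12). Then |VJ| = |J − V| = 19.93.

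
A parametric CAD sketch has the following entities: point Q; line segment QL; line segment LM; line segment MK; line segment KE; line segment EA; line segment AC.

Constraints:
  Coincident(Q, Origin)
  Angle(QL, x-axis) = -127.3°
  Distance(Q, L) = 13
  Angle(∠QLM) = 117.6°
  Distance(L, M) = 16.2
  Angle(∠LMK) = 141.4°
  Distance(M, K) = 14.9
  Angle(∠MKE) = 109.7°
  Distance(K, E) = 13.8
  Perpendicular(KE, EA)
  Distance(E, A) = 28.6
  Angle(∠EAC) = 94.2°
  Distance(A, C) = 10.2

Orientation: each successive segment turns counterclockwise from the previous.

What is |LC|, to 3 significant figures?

3.40

Q is at the origin; QL runs at -127.3° with length 13.0, so L = (-7.88, -10.3). ∠QLM = 117.6° gives LM at -64.9° from the x-axis; with |LM| = 16.2, M = (-1.01, -25.0). ∠LMK = 141.4° gives MK at -26.3° from the x-axis; with |MK| = 14.9, K = (12.4, -31.6). ∠MKE = 109.7° gives KE at 44.0° from the x-axis; with |KE| = 13.8, E = (22.3, -22.0). The perpendicularity gives EA at right angles to KE, so EA runs at 134°; with |EA| = 28.6, A = (2.41, -1.45). ∠EAC = 94.2° gives AC at -140° from the x-axis; with |AC| = 10.2, C = (-5.43, -7.98). Then |LC| = |C − L| = 3.40.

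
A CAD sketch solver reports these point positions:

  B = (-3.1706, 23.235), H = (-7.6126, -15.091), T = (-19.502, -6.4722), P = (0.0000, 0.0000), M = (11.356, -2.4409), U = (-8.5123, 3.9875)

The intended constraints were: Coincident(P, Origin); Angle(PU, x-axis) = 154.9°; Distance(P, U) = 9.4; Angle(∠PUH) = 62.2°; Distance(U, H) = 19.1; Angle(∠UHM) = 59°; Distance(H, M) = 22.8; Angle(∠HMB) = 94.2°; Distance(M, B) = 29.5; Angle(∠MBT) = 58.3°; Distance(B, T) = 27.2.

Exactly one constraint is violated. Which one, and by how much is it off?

Distance(B, T) = 27.2 — off by 6.70.

P = (0.00, 0.00) ✓; PU at 154.9° ✓; |PU| = 9.400 ✓; ∠PUH = 62.20° ✓; |UH| = 19.10 ✓; ∠UHM = 59.00° ✓; |HM| = 22.80 ✓; ∠HMB = 94.20° ✓; |MB| = 29.50 ✓; ∠MBT = 58.30° ✓; |BT| = 33.90 ✗.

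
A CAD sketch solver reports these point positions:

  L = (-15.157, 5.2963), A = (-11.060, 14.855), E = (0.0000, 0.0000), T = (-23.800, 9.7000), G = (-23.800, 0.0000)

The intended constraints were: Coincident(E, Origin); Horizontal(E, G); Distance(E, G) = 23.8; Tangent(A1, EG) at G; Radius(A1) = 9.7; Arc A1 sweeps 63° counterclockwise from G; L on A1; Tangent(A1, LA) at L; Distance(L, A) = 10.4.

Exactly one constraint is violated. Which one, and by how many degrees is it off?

Tangent(A1, LA) at L — off by 3.80°.

E = (0.00, 0.00) ✓; E.y = 0.00, G.y = 0.00 ✓; |EG| = 23.80 ✓; ∠(TG, GE) = 90.00° ✓; |TG| = 9.700 ✓; bearing(T→L) − bearing(T→G) = 63.00° ✓; |TL| = 9.700 ✓; ∠(TL, LA) = 86.20° ✗; |LA| = 10.40 ✓.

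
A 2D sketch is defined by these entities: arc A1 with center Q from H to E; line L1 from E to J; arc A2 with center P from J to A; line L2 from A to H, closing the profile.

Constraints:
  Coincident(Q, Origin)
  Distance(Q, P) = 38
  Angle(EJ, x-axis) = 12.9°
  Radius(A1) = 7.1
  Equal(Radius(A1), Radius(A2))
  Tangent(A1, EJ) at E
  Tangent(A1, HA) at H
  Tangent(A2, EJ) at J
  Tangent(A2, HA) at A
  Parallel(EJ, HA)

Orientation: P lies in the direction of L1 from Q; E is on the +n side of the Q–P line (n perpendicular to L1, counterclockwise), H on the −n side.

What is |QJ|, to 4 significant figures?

38.66

The slot axis is L1's direction at 12.9°, so u = (cos 12.9°, sin 12.9°) = (0.9748, 0.2233) and n = (−sin 12.9°, cos 12.9°) = (-0.2233, 0.9748). Q is at the origin and P lies 38.0 along u from Q, so P = 38.0·u = (37.04, 8.484). Tangency of A1 to both parallel lines with radius 7.1 puts E and H at Q ± 7.1·n: E = (-1.585, 6.921), H = (1.585, -6.921). Equal radii place J and A the same way about P: J = P + 7.1·n = (35.46, 15.40), A = P − 7.1·n = (38.63, 1.563). Then |QJ| = |J − Q| = 38.66.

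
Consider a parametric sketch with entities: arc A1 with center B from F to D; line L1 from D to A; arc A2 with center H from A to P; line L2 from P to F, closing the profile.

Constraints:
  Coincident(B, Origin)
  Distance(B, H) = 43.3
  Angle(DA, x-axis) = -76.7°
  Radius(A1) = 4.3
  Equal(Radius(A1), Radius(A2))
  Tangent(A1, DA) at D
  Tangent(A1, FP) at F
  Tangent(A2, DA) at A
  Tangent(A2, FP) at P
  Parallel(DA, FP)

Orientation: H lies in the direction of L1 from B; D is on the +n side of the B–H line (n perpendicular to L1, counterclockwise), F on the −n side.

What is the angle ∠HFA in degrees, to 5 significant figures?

5.5623°

The slot axis is L1's direction at -76.7°, so u = (cos -76.7°, sin -76.7°) = (0.23005, -0.97318) and n = (−sin -76.7°, cos -76.7°) = (0.97318, 0.23005). B is at the origin and H lies 43.3 along u from B, so H = 43.3·u = (9.9612, -42.139). Tangency of A1 to both parallel lines with radius 4.3 puts D and F at B ± 4.3·n: D = (4.1847, 0.98921), F = (-4.1847, -0.98921). Equal radii place A and P the same way about H: A = H + 4.3·n = (14.146, -41.149), P = H − 4.3·n = (5.7765, -43.128). Then cos ∠HFA = FH·FA / (|FH||FA|), giving 5.5623°.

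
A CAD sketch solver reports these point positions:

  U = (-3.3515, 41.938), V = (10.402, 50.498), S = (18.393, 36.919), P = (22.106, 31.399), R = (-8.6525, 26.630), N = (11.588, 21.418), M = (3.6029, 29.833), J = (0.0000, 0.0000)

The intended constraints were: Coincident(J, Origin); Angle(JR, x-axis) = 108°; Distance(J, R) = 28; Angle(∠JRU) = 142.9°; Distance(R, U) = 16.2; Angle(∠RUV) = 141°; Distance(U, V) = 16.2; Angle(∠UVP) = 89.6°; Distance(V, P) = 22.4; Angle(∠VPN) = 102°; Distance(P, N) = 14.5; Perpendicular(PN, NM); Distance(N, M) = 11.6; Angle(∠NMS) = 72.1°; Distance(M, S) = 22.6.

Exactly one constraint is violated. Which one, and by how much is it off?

Distance(M, S) = 22.6 — off by 6.20.

J = (0.00, 0.00) ✓; JR at 108.0° ✓; |JR| = 28.00 ✓; ∠JRU = 142.9° ✓; |RU| = 16.20 ✓; ∠RUV = 141.0° ✓; |UV| = 16.20 ✓; ∠UVP = 89.60° ✓; |VP| = 22.40 ✓; ∠VPN = 102.0° ✓; |PN| = 14.50 ✓; ∠(PN, NM) = 90.00° ✓; |NM| = 11.60 ✓; ∠NMS = 72.10° ✓; |MS| = 16.40 ✗.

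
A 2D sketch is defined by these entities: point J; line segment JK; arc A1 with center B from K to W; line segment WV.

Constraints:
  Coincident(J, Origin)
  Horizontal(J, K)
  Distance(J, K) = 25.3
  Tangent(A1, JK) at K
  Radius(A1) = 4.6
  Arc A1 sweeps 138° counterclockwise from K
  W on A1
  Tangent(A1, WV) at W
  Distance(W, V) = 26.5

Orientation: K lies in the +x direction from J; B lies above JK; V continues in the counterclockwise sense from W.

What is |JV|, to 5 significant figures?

27.176

J is at the origin; J and K share the same y with |JK| = 25.3 and K on the +x side, so K = (25.300, 0.0000). A1 meets JK tangentially, so BK is at right angles to JK, so B = K + (0, 4.6) = (25.300, 4.6000). On A1, K sits at bearing -90° from B; a 138° counterclockwise sweep puts W at bearing 48°, so W = B + 4.6·(cos 48°, sin 48°) = (28.378, 8.0185). The tangent condition forces BW to be normal to WV, so WV runs along (−sin 48°, cos 48°); with |WV| = 26.5, V = (8.6847, 25.750). Then |JV| = |V − J| = 27.176.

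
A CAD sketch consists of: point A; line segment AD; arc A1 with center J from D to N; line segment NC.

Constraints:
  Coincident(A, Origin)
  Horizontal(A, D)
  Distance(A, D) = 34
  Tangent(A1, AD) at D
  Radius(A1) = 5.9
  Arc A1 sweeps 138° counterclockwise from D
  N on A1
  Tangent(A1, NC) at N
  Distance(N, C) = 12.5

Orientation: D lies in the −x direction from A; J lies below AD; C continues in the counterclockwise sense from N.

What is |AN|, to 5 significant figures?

39.317

The tangent condition forces JD to be normal to AD, so J = D + (0, -5.9) = (-34.000, -5.9000). On A1, D sits at bearing 90° from J; a 138° counterclockwise sweep puts N at bearing 228°, so N = J + 5.9·(cos 228°, sin 228°) = (-37.948, -10.285). Then |AN| = |N − A| = 39.317.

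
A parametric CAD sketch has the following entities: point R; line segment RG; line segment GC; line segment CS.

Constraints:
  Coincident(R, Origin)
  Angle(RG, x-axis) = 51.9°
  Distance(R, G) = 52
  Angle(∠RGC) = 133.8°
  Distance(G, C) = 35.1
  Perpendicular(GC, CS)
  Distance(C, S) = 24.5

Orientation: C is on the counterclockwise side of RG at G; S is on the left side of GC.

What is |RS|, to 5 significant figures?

72.276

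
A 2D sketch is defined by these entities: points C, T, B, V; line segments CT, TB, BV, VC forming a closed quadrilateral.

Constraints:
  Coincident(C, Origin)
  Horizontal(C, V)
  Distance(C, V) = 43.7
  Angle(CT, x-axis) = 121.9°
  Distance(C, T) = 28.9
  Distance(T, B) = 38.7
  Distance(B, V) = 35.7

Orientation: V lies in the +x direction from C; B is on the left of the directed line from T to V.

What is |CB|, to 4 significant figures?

37.25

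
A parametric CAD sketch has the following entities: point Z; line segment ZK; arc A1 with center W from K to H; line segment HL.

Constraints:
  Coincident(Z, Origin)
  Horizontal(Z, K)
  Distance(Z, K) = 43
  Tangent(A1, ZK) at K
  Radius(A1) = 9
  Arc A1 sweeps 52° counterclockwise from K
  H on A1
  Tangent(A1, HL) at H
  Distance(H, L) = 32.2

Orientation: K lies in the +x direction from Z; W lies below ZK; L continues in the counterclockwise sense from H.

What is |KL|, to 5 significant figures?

39.444

Z is at the origin; Z and K share the same y with |ZK| = 43.0 and K on the +x side, so K = (43.000, 0.0000). A1 meets ZK tangentially, so WK is at right angles to ZK, so W = K + (0, -9) = (43.000, -9.0000). On A1, K sits at bearing 90° from W; a 52° counterclockwise sweep puts H at bearing 142°, so H = W + 9.0·(cos 142°, sin 142°) = (35.908, -3.4590). A1 meets HL tangentially, so WH is at right angles to HL, so HL runs along (−sin 142°, cos 142°); with |HL| = 32.2, L = (16.084, -28.833). Then |KL| = |L − K| = 39.444.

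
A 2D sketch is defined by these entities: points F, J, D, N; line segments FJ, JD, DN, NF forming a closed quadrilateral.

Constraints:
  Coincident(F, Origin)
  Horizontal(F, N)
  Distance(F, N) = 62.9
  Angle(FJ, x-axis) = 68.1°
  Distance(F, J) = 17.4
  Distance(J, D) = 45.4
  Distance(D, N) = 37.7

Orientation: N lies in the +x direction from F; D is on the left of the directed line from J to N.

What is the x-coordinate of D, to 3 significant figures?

48.0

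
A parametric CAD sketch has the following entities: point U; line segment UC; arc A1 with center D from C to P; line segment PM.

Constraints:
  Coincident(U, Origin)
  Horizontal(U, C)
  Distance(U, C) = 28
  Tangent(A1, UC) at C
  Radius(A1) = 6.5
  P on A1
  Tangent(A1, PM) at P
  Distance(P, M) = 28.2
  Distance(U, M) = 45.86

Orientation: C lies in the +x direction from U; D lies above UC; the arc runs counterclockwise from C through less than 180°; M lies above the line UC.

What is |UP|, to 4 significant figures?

35.24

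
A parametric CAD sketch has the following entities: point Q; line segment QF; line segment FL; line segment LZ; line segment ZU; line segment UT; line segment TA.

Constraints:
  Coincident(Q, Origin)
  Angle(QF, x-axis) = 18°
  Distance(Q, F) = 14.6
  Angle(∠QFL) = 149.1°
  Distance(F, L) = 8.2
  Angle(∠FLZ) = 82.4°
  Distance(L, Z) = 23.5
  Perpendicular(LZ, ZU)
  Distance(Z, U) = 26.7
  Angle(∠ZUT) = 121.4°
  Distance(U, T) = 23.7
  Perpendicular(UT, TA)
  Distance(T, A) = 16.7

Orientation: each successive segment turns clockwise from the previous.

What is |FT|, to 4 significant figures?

31.00

LZ ⟂ ZU, so ZU runs at 159.5°; with |ZU| = 26.7, U = (-11.36, -9.980). ∠ZUT = 121.4° gives UT at 100.9° from the x-axis; with |UT| = 23.7, T = (-15.84, 13.29). Then |FT| = |T − F| = 31.00.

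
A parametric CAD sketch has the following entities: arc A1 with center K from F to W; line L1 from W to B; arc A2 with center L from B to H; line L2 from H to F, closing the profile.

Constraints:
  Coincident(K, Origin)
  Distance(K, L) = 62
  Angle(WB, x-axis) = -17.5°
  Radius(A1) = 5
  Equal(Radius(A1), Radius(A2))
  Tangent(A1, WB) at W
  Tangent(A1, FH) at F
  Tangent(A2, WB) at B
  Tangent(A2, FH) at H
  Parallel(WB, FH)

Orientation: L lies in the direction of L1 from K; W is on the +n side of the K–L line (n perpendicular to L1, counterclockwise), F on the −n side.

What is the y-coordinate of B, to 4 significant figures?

-13.88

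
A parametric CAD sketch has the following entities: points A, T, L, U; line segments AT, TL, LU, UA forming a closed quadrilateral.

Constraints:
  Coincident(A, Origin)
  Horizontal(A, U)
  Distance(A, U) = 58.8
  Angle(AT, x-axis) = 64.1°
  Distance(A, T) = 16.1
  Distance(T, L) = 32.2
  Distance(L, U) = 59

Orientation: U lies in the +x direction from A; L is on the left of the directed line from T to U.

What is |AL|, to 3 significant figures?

48.3

A is at the origin; A and U share the same y with |AU| = 58.8 and U in +x, so U = (58.8, 0). AT runs at 64.1° with |AT| = 16.1, so T = (7.03, 14.5). L is determined by |TL| = 32.2 and |LU| = 59.0 together: it lies at the intersection of circle(T, 32.2) and circle(U, 59.0). With |TU| = 53.8, the foot of the radical line on TU is 4.14 from T and the perpendicular offset is √(32.2² − 4.14²) = 31.9. Taking the left-of-TU solution: L = (19.6, 44.1).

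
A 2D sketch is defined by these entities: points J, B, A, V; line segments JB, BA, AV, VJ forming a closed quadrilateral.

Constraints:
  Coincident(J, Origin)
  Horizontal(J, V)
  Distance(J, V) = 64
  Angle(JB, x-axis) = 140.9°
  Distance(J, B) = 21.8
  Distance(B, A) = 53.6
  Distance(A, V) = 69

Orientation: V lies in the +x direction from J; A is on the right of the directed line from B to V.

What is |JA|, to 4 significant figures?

35.61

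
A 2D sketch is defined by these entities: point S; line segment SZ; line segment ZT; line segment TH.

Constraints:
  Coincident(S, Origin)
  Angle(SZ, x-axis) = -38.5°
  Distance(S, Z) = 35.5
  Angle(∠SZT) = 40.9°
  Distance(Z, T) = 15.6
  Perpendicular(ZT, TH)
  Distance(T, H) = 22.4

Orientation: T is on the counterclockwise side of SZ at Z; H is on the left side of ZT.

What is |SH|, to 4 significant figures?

11.26

S is at the origin; SZ runs at -38.5° with length 35.5, so Z = 35.5·(cos -38.5°, sin -38.5°) = (27.78, -22.10). ∠SZT = 40.9°, so ZT runs at -38.5° + (180° − 40.9°) = 100.6° from the x-axis; with |ZT| = 15.6, T = Z + 15.6·(cos 100.6°, sin 100.6°) = (24.91, -6.765). ZT is perpendicular to TH; with |TH| = 22.4 on the left of ZT, H = T + 22.4·(-0.9829, -0.1840) = (2.895, -10.89). Then |SH| = |H − S| = 11.26.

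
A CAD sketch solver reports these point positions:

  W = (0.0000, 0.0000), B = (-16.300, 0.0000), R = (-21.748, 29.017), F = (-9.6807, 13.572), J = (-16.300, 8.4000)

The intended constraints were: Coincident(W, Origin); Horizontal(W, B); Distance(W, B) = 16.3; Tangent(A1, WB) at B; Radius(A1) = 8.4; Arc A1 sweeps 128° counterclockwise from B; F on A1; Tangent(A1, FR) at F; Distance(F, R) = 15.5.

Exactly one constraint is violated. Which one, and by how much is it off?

Distance(F, R) = 15.5 — off by 4.10.

W = (0.00, 0.00) ✓; W.y = 0.00, B.y = 0.00 ✓; |WB| = 16.30 ✓; ∠(JB, BW) = 90.00° ✓; |JB| = 8.400 ✓; bearing(J→F) − bearing(J→B) = 128.0° ✓; |JF| = 8.400 ✓; ∠(JF, FR) = 90.00° ✓; |FR| = 19.60 ✗.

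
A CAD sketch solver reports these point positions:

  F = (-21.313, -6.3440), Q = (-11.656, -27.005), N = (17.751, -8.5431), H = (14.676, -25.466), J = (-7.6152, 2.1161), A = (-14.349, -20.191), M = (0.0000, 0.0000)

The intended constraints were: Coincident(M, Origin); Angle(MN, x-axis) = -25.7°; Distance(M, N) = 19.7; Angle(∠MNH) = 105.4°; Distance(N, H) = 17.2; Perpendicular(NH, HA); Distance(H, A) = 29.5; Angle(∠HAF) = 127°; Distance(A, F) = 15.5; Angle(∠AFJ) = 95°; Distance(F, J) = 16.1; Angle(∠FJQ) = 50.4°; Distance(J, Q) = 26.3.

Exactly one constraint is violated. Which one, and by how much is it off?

Distance(J, Q) = 26.3 — off by 3.10.

M = (0.00, 0.00) ✓; MN at -25.70° ✓; |MN| = 19.70 ✓; ∠MNH = 105.4° ✓; |NH| = 17.20 ✓; ∠(NH, HA) = 90.00° ✓; |HA| = 29.50 ✓; ∠HAF = 127.0° ✓; |AF| = 15.50 ✓; ∠AFJ = 95.00° ✓; |FJ| = 16.10 ✓; ∠FJQ = 50.40° ✓; |JQ| = 29.40 ✗.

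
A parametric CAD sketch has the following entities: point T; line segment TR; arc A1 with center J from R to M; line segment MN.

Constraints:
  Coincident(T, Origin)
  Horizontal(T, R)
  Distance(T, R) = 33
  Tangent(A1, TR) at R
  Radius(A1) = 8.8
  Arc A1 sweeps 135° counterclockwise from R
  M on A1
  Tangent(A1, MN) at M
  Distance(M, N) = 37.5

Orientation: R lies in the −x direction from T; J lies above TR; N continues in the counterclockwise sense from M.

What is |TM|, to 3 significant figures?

30.7

Since A1 is tangent to TR there, JR ⟂ TR, so J = R + (0, 8.8) = (-33.0, 8.80). On A1, R sits at bearing -90° from J; a 135° counterclockwise sweep puts M at bearing 45°, so M = J + 8.8·(cos 45°, sin 45°) = (-26.8, 15.0). Then |TM| = |M − T| = 30.7.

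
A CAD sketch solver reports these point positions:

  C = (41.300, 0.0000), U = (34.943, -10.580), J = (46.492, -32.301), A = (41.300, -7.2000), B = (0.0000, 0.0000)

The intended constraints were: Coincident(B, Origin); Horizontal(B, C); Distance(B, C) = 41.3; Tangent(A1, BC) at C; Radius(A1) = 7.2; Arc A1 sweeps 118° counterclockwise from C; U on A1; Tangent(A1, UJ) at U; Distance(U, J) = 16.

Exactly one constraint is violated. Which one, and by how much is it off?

Distance(U, J) = 16 — off by 8.60.

B = (0.00, 0.00) ✓; B.y = 0.00, C.y = 0.00 ✓; |BC| = 41.30 ✓; ∠(AC, CB) = 90.00° ✓; |AC| = 7.200 ✓; bearing(A→U) − bearing(A→C) = 118.0° ✓; |AU| = 7.200 ✓; ∠(AU, UJ) = 90.00° ✓; |UJ| = 24.60 ✗.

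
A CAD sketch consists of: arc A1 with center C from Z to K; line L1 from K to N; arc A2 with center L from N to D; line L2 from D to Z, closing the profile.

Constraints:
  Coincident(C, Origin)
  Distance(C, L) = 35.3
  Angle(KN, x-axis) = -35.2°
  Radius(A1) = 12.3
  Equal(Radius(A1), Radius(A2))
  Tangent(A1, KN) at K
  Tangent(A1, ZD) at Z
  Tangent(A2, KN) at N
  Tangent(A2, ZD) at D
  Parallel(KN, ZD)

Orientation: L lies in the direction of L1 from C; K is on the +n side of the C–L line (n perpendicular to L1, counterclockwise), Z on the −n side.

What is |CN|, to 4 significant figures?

37.38

The slot axis is L1's direction at -35.2°, so u = (cos -35.2°, sin -35.2°) = (0.8171, -0.5764) and n = (−sin -35.2°, cos -35.2°) = (0.5764, 0.8171). C is at the origin and L lies 35.3 along u from C, so L = 35.3·u = (28.85, -20.35). Tangency of A1 to both parallel lines with radius 12.3 puts K and Z at C ± 12.3·n: K = (7.090, 10.05), Z = (-7.090, -10.05). Equal radii place N and D the same way about L: N = L + 12.3·n = (35.94, -10.30), D = L − 12.3·n = (21.76, -30.40). Then |CN| = |N − C| = 37.38.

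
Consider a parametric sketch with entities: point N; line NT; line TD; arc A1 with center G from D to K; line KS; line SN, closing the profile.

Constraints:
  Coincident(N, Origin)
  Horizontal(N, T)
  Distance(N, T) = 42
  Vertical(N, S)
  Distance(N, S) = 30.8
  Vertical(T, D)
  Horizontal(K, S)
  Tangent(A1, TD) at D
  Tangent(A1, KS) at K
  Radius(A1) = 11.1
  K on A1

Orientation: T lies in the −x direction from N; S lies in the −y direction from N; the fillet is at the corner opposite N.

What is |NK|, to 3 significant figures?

43.6

N is at the origin; N and T share the same y with |NT| = 42.0 and T on the −x side, so T = (-42.0, 0.00). NS is vertical with |NS| = 30.8 and S on the −y side, so S = (0.00, -30.8). The virtual corner opposite N is at (-42.0, -30.8). Tangency of A1 to TD means the radius GD is perpendicular to TD and since A1 is tangent to KS there, GK ⟂ KS, with radius 11.1, so the center G sits 11.1 in from both sides at G = (-30.9, -19.7). That places the tangent points at D = (-42.0, -19.7) on TD and K = (-30.9, -30.8) on KS. Then |NK| = |K − N| = 43.6.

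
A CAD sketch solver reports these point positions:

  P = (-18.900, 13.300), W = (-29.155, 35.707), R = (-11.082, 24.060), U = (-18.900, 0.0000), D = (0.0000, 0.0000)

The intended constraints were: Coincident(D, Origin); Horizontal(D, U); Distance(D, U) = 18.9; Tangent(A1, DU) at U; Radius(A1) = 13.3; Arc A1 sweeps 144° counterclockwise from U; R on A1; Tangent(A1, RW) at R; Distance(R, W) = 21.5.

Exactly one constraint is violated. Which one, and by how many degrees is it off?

Tangent(A1, RW) at R — off by 3.20°.

D = (0.00, 0.00) ✓; D.y = 0.00, U.y = 0.00 ✓; |DU| = 18.90 ✓; ∠(PU, UD) = 90.00° ✓; |PU| = 13.30 ✓; bearing(P→R) − bearing(P→U) = 144.0° ✓; |PR| = 13.30 ✓; ∠(PR, RW) = 86.80° ✗; |RW| = 21.50 ✓.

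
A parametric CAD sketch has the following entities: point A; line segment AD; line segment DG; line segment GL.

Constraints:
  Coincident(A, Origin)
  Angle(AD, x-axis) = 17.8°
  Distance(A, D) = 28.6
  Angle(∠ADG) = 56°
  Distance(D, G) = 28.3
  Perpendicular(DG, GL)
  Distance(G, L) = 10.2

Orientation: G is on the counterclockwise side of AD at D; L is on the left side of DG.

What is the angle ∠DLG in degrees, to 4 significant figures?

70.18°

A is at the origin; AD runs at 17.8° with length 28.6, so D = 28.6·(cos 17.8°, sin 17.8°) = (27.23, 8.743). ∠ADG = 56.0°, so DG runs at 17.8° + (180° − 56.0°) = 141.8° from the x-axis; with |DG| = 28.3, G = D + 28.3·(cos 141.8°, sin 141.8°) = (4.991, 26.24). The perpendicularity gives GL at right angles to DG; with |GL| = 10.2 on the left of DG, L = G + 10.2·(-0.6184, -0.7859) = (-1.317, 18.23). Then cos ∠DLG = LD·LG / (|LD||LG|), giving 70.18°.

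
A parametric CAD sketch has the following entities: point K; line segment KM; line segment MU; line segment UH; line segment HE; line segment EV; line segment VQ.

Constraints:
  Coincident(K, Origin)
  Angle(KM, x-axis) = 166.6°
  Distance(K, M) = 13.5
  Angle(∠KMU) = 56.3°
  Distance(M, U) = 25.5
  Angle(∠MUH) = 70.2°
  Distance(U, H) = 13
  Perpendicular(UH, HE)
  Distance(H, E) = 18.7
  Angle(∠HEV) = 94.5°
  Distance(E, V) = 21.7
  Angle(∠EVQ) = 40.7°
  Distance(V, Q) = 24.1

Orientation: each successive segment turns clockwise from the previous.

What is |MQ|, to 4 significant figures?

20.69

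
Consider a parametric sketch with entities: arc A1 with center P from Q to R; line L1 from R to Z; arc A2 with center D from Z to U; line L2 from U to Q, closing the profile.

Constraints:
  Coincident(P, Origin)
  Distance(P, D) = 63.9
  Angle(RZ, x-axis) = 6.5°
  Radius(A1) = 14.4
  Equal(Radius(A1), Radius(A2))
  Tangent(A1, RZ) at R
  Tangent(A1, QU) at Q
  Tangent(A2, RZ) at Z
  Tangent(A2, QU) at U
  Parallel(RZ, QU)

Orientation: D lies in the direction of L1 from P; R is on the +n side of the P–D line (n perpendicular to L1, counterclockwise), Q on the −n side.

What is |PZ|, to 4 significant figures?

65.50

The slot axis is L1's direction at 6.5°, so u = (cos 6.5°, sin 6.5°) = (0.9936, 0.1132) and n = (−sin 6.5°, cos 6.5°) = (-0.1132, 0.9936). P is at the origin and D lies 63.9 along u from P, so D = 63.9·u = (63.49, 7.234). Tangency of A1 to both parallel lines with radius 14.4 puts R and Q at P ± 14.4·n: R = (-1.630, 14.31), Q = (1.630, -14.31). Equal radii place Z and U the same way about D: Z = D + 14.4·n = (61.86, 21.54), U = D − 14.4·n = (65.12, -7.074). Then |PZ| = |Z − P| = 65.50.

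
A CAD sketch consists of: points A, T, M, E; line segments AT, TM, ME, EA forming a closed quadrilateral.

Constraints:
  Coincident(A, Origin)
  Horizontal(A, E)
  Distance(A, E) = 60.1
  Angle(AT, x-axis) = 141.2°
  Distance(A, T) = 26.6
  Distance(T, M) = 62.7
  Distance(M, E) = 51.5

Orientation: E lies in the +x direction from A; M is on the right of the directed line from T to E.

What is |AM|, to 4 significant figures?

37.01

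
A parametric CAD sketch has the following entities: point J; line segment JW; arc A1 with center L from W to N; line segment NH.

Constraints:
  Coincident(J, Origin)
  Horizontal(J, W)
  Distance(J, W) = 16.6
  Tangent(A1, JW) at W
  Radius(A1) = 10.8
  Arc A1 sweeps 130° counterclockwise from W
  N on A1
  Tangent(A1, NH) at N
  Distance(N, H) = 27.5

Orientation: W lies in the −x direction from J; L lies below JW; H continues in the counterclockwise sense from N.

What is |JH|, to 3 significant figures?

39.5

J is at the origin; JW is horizontal with |JW| = 16.6 and W on the −x side, so W = (-16.6, 0.00). A1 meets JW tangentially, so LW is at right angles to JW, so L = W + (0, -10.8) = (-16.6, -10.8). On A1, W sits at bearing 90° from L; a 130° counterclockwise sweep puts N at bearing 220°, so N = L + 10.8·(cos 220°, sin 220°) = (-24.9, -17.7). A1 meets NH tangentially, so LN is at right angles to NH, so NH runs along (−sin 220°, cos 220°); with |NH| = 27.5, H = (-7.20, -38.8). Then |JH| = |H − J| = 39.5.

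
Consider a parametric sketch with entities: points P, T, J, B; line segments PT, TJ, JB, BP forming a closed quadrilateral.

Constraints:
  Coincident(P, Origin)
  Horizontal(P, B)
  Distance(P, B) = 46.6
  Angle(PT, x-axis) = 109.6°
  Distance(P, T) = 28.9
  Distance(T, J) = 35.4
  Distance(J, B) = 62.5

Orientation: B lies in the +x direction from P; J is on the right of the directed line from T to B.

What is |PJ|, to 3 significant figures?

17.2

P is at the origin; P and B share the same y with |PB| = 46.6 and B in +x, so B = (46.6, 0). PT runs at 109.6° with |PT| = 28.9, so T = (-9.69, 27.2). J is determined by |TJ| = 35.4 and |JB| = 62.5 together: it lies at the intersection of circle(T, 35.4) and circle(B, 62.5). With |TB| = 62.5, the foot of the radical line on TB is 10.1 from T and the perpendicular offset is √(35.4² − 10.1²) = 33.9. Taking the right-of-TB solution: J = (-15.4, -7.71).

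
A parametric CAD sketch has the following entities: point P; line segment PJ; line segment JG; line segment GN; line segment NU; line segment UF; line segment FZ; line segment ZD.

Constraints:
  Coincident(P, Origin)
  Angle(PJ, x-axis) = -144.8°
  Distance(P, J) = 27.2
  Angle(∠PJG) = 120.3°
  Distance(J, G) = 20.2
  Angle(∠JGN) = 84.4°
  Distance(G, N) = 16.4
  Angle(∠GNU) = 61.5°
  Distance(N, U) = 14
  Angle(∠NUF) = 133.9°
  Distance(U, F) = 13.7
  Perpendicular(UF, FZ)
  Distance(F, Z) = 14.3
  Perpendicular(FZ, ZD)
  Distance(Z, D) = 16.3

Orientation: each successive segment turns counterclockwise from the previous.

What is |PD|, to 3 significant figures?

38.3

UF ⟂ FZ, so FZ runs at -94.9°; with |FZ| = 14.3, Z = (-28.1, -35.0). FZ is perpendicular to ZD, so ZD runs at -4.90°; with |ZD| = 16.3, D = (-11.8, -36.4). Then |PD| = |D − P| = 38.3.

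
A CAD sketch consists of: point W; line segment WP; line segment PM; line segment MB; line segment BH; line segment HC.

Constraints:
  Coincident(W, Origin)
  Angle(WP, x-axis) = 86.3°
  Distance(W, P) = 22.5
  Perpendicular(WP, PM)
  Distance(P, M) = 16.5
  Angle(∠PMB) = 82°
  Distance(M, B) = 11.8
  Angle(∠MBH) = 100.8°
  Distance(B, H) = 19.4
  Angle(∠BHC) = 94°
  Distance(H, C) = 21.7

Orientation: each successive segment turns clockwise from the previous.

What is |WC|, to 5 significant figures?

32.204

W is at the origin; WP runs at 86.3° with length 22.5, so P = (1.4520, 22.453). WP is perpendicular to PM, so PM runs at -3.7000°; with |PM| = 16.5, M = (17.918, 21.388). ∠PMB = 82.0° gives MB at -101.70° from the x-axis; with |MB| = 11.8, B = (15.525, 9.8335). ∠MBH = 100.8° gives BH at 179.10° from the x-axis; with |BH| = 19.4, H = (-3.8729, 10.138). ∠BHC = 94.0° gives HC at 93.100° from the x-axis; with |HC| = 21.7, C = (-5.0464, 31.806). Then |WC| = |C − W| = 32.204.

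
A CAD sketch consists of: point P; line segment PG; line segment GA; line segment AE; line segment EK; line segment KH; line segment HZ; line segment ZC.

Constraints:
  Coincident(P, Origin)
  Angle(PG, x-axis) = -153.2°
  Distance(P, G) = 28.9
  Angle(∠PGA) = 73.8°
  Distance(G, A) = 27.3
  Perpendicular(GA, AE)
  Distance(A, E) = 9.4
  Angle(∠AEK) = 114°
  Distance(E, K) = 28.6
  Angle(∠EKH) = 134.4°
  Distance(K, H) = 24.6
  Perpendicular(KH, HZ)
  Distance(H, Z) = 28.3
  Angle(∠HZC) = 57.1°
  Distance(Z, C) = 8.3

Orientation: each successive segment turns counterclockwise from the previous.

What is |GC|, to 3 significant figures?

9.96

P is at the origin; PG runs at -153.2° with length 28.9, so G = (-25.8, -13.0). ∠PGA = 73.8° gives GA at -47.0° from the x-axis; with |GA| = 27.3, A = (-7.18, -33.0). GA ⟂ AE, so AE runs at 43.0°; with |AE| = 9.4, E = (-0.302, -26.6). ∠AEK = 114.0° gives EK at 109° from the x-axis; with |EK| = 28.6, K = (-9.61, 0.456). ∠EKH = 134.4° gives KH at 155° from the x-axis; with |KH| = 24.6, H = (-31.8, 11.0). KH is perpendicular to HZ, so HZ runs at -115°; with |HZ| = 28.3, Z = (-44.0, -14.6). ∠HZC = 57.1° gives ZC at 7.50° from the x-axis; with |ZC| = 8.3, C = (-35.7, -13.5). Then |GC| = |C − G| = 9.96.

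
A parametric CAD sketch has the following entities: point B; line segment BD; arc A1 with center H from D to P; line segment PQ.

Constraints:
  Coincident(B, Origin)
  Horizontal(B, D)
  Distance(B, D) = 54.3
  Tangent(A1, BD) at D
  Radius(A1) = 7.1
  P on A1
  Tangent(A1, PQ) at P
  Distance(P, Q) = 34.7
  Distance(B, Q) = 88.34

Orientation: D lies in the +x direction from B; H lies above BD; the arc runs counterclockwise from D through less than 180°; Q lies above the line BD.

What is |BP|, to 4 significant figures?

59.15

Checks: |HP| = 7.100 ✓; ∠(HP, PQ) = 90.00° ✓; |PQ| = 34.70 ✓; |BQ| = 88.34 ✓.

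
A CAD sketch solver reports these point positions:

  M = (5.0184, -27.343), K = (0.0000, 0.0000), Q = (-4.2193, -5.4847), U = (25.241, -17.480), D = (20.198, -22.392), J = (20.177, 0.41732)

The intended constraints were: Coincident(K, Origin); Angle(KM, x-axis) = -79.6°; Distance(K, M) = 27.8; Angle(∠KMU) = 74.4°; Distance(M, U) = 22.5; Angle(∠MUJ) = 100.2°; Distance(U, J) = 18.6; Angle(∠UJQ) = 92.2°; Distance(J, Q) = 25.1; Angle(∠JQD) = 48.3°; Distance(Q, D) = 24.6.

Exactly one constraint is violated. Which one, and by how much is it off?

Distance(Q, D) = 24.6 — off by 5.10.

K = (0.00, 0.00) ✓; KM at -79.60° ✓; |KM| = 27.80 ✓; ∠KMU = 74.40° ✓; |MU| = 22.50 ✓; ∠MUJ = 100.2° ✓; |UJ| = 18.60 ✓; ∠UJQ = 92.20° ✓; |JQ| = 25.10 ✓; ∠JQD = 48.30° ✓; |QD| = 29.70 ✗.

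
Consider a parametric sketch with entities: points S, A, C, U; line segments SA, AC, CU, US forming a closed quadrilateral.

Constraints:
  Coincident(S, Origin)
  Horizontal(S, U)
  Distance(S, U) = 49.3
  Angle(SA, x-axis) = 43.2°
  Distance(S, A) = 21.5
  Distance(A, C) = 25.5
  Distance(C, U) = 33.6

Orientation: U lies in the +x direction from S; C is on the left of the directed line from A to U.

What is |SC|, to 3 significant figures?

47.0

Checks: S = (0.00, 0.00) ✓; |AC| = 25.50 ✓; |CU| = 33.60 ✓.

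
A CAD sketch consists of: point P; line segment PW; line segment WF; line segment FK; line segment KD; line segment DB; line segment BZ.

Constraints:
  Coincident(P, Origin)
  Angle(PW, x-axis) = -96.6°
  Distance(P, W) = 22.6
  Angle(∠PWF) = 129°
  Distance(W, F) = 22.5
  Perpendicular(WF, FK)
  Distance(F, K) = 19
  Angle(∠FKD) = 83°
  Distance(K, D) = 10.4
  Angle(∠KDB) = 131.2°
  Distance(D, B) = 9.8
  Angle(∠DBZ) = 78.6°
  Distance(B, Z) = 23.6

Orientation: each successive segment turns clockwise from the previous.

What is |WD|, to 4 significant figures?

21.51

The perpendicularity gives FK at right angles to WF, so FK runs at 122.4°; with |FK| = 19.0, K = (-31.78, -18.46). ∠FKD = 83.0° gives KD at 25.40° from the x-axis; with |KD| = 10.4, D = (-22.38, -14.00). Then |WD| = |D − W| = 21.51.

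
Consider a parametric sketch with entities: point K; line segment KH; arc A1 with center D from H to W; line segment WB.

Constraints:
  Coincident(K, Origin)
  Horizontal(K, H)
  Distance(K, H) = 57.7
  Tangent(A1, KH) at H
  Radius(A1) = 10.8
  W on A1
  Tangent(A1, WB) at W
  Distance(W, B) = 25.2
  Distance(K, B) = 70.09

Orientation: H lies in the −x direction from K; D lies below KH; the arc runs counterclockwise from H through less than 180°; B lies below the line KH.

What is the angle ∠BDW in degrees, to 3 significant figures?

66.8°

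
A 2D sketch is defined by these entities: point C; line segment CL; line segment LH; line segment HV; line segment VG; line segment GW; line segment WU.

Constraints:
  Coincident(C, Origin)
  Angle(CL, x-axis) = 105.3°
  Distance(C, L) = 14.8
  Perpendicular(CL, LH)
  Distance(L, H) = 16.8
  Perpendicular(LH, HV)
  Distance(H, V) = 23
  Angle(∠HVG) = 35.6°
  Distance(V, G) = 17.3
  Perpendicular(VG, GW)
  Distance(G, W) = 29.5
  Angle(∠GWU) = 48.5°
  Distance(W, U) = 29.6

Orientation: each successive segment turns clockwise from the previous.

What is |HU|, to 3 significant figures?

23.8

C is at the origin; CL runs at 105.3° with length 14.8, so L = (-3.91, 14.3). The perpendicularity gives LH at right angles to CL, so LH runs at 15.3°; with |LH| = 16.8, H = (12.3, 18.7). LH ⟂ HV, so HV runs at -74.7°; with |HV| = 23.0, V = (18.4, -3.48). ∠HVG = 35.6° gives VG at 141° from the x-axis; with |VG| = 17.3, G = (4.94, 7.43). VG ⟂ GW, so GW runs at 50.9°; with |GW| = 29.5, W = (23.5, 30.3). ∠GWU = 48.5° gives WU at -80.6° from the x-axis; with |WU| = 29.6, U = (28.4, 1.13). Then |HU| = |U − H| = 23.8.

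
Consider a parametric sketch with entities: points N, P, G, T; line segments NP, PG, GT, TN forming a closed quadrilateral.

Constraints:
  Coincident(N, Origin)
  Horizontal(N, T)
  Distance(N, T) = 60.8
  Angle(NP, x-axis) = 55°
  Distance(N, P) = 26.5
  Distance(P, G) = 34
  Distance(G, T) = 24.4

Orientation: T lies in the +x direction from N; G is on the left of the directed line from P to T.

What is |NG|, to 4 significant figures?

53.68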